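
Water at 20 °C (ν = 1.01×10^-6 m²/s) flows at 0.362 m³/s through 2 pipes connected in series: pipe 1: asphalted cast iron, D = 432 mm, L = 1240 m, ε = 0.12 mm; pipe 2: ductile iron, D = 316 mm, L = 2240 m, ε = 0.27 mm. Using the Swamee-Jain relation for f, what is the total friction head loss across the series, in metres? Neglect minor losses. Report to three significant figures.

Pipe 1: V = 2.470 m/s, Re = 1.06×10^6, ε/D = 2.78×10^-4, f = 0.01552, h_1 = f(L/D)V²/2g = 13.85 m
Pipe 2: V = 4.616 m/s, Re = 1.44×10^6, ε/D = 8.54×10^-4, f = 0.01922, h_2 = f(L/D)V²/2g = 147.9 m
Series → Q common, losses add: H = Σh = 161.8 m

H ≈ 162 m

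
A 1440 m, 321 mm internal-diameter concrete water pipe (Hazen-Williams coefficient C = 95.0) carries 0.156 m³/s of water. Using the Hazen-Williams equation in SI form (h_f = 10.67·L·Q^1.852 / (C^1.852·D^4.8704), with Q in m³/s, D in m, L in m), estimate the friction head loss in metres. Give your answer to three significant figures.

h_f ≈ 27.1 m

h_f = 10.67·1440·0.156^1.852 / (95.0^1.852·0.321^4.8704) = 27.10 m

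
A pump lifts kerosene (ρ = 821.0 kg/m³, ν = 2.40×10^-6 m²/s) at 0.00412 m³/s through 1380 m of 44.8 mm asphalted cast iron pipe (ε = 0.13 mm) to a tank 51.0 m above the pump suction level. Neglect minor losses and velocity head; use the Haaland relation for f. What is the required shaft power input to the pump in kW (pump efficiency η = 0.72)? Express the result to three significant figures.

P_shaft ≈ 16.3 kW

V = 4Q/(πD²) = 2.614 m/s; Re = 4.88×10^4; ε/D = 0.00290; f = 0.02830
h_f = f(L/D)V²/2g = 303.6 m
Total head H = z + h_f = 51.0 + 303.6 = 354.6 m
P_hyd = ρgQH = 821.0·9.81·0.00412·354.6 = 11.76 kW
P_shaft = P_hyd/η = 11.76/0.72 = 16.34 kW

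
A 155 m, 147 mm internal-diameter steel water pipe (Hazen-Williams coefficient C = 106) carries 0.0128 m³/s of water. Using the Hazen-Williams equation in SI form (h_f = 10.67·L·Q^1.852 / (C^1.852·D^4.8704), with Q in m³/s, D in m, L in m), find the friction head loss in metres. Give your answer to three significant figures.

h_f = 10.67·155·0.0128^1.852 / (106^1.852·0.147^4.8704) = 1.042 m

h_f ≈ 1.04 m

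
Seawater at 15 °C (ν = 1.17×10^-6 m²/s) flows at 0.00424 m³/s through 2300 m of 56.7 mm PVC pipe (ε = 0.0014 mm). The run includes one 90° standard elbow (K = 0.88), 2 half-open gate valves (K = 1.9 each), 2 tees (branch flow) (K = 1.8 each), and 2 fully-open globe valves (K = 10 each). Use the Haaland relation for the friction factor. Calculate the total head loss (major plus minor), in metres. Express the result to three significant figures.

H_L ≈ 113 m

V = 4Q/(πD²) = 1.679 m/s; V²/2g = 0.1437 m
Re = 8.14×10^4, ε/D = 2.47×10^-5 → f = 0.01870 (Haaland)
Major: h_f = f(L/D)·V²/2g = 0.01870·40564·0.1437 = 109.0 m
Minor: ΣK = 28.3; h_m = ΣK·V²/2g = 4.064 m
Total H_L = 109.0 + 4.064 = 113.1 m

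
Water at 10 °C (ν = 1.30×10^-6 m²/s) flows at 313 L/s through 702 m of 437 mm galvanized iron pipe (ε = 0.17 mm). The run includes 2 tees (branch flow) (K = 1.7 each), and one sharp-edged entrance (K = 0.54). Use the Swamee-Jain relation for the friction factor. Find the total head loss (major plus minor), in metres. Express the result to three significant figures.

V = 4Q/(πD²) = 2.087 m/s; V²/2g = 0.2220 m
Re = 7.02×10^5, ε/D = 3.89×10^-4 → f = 0.01674 (Swamee-Jain)
Major: h_f = f(L/D)·V²/2g = 0.01674·1606·0.2220 = 5.969 m
Minor: ΣK = 3.94; h_m = ΣK·V²/2g = 0.8745 m
Total H_L = 5.969 + 0.8745 = 6.843 m

H_L ≈ 6.84 m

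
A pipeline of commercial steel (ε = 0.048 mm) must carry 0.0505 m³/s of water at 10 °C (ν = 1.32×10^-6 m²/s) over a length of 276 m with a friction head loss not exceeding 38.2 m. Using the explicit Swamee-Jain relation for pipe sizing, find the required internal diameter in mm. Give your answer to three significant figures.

D ≈ 123 mm

Swamee-Jain (Type III): D = 0.66·[ε^1.25·(LQ²/(gh_f))^4.75 + ν·Q^9.4·(L/(gh_f))^5.2]^0.04
LQ²/(gh_f) = 0.001878; L/(gh_f) = 0.7365
Term 1 = ε^1.25·(…)^4.75 = 4.49×10^-19; Term 2 = ν·Q^9.4·(…)^5.2 = 1.74×10^-19
D = 0.66·(4.49×10^-19 + 1.74×10^-19)^0.04 = 0.1234 m = 123 mm
Check: V = 4.22 m/s, Re = 3.95×10^5, f = 0.01730, h_f = 35.2 m ≈ 38.2 m ✓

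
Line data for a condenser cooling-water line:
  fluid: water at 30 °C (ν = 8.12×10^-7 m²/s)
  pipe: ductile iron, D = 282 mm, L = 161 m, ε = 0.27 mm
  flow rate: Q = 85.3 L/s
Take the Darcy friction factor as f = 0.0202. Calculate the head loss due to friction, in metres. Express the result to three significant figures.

V = 4Q/(πD²) = 4·0.0853/(π·0.282²) = 1.366 m/s
h_f = f(L/D)V²/(2g) = 0.02020·(161/0.282)·1.366²/(2·9.81) = 1.096 m

h_f ≈ 1.10 m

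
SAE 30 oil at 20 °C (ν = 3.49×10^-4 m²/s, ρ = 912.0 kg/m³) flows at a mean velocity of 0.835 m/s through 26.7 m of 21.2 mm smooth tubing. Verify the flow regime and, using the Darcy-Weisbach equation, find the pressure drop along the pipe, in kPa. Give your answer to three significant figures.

Δp ≈ 505 kPa

Re = VD/ν = 0.835·0.02120/3.49×10^-4 = 50.7 → laminar (Re < 2300)
f = 64/Re = 1.262
h_f = f(L/D)V²/(2g) = 1.262·(26.7/0.02120)·0.835²/(2·9.81) = 56.47 m
Δp = ρg·h_f = 912.0·9.81·56.47 = 505.2 kPa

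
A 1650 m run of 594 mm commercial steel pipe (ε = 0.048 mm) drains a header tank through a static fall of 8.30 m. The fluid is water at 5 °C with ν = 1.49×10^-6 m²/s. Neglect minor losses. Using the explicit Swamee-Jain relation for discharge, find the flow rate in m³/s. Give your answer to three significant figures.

Q ≈ 0.580 m³/s

Swamee-Jain (Type II): Q = -0.965·√(gD⁵h_f/L)·ln[ε/(3.7D) + √(3.17ν²L/(gD³h_f))]
√(gD⁵h_f/L) = √(9.81·0.594⁵·8.30/1650) = 0.06041
ε/(3.7D) = 2.18×10^-5; √(3.17ν²L/(gD³h_f)) = 2.61×10^-5
Q = -0.965·0.06041·ln(4.793×10^-5) = 0.5798 m³/s
Check: V = 2.09 m/s, Re = 8.34×10^5, f = 0.01345, h_f = 8.33 m ≈ 8.30 m ✓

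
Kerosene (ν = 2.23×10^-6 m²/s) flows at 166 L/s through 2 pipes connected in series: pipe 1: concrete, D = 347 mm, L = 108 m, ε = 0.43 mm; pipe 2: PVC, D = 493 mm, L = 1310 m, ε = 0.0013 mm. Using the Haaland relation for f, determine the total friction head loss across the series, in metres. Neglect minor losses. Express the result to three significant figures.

Pipe 1: V = 1.755 m/s, Re = 2.73×10^5, ε/D = 0.00124, f = 0.02155, h_1 = f(L/D)V²/2g = 1.053 m
Pipe 2: V = 0.8696 m/s, Re = 1.92×10^5, ε/D = 2.64×10^-6, f = 0.01563, h_2 = f(L/D)V²/2g = 1.601 m
Series → Q common, losses add: H = Σh = 2.654 m

H ≈ 2.65 m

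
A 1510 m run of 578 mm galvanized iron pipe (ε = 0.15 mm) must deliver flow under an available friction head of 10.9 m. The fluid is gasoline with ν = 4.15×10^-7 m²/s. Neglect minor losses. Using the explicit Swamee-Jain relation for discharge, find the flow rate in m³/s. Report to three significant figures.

Q ≈ 0.618 m³/s

Swamee-Jain (Type II): Q = -0.965·√(gD⁵h_f/L)·ln[ε/(3.7D) + √(3.17ν²L/(gD³h_f))]
√(gD⁵h_f/L) = √(9.81·0.578⁵·10.9/1510) = 0.06759
ε/(3.7D) = 7.01×10^-5; √(3.17ν²L/(gD³h_f)) = 6.32×10^-6
Q = -0.965·0.06759·ln(7.646×10^-5) = 0.6182 m³/s
Check: V = 2.36 m/s, Re = 3.28×10^6, f = 0.01481, h_f = 11.0 m ≈ 10.9 m ✓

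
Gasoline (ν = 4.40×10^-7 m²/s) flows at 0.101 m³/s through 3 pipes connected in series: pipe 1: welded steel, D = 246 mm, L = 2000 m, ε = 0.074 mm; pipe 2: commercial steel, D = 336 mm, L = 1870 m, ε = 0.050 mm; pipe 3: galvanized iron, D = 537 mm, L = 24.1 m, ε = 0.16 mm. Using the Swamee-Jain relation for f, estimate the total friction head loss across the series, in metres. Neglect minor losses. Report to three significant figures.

Pipe 1: V = 2.125 m/s, Re = 1.19×10^6, ε/D = 3.01×10^-4, f = 0.01565, h_1 = f(L/D)V²/2g = 29.29 m
Pipe 2: V = 1.139 m/s, Re = 8.70×10^5, ε/D = 1.49×10^-4, f = 0.01431, h_2 = f(L/D)V²/2g = 5.267 m
Pipe 3: V = 0.4459 m/s, Re = 5.44×10^5, ε/D = 2.98×10^-4, f = 0.01626, h_3 = f(L/D)V²/2g = 0.007398 m
Series → Q common, losses add: H = Σh = 34.57 m

H ≈ 34.6 m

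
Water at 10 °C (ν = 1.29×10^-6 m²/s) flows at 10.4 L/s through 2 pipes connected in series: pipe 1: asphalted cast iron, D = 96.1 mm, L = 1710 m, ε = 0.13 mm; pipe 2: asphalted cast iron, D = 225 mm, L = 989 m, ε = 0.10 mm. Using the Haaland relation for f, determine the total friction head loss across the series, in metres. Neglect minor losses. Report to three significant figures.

H ≈ 43.3 m

Pipe 1: V = 1.434 m/s, Re = 1.07×10^5, ε/D = 0.00135, f = 0.02301, h_1 = f(L/D)V²/2g = 42.91 m
Pipe 2: V = 0.2616 m/s, Re = 4.56×10^4, ε/D = 4.44×10^-4, f = 0.02244, h_2 = f(L/D)V²/2g = 0.3440 m
Series → Q common, losses add: H = Σh = 43.25 m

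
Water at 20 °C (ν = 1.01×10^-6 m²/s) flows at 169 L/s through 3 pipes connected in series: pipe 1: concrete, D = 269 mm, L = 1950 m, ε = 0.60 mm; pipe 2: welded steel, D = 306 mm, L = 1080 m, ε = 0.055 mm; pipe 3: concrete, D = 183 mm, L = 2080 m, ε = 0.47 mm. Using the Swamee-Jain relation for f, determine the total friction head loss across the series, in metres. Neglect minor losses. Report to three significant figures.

H ≈ 698 m

Pipe 1: V = 2.974 m/s, Re = 7.92×10^5, ε/D = 0.00223, f = 0.02441, h_1 = f(L/D)V²/2g = 79.77 m
Pipe 2: V = 2.298 m/s, Re = 6.96×10^5, ε/D = 1.80×10^-4, f = 0.01490, h_2 = f(L/D)V²/2g = 14.16 m
Pipe 3: V = 6.425 m/s, Re = 1.16×10^6, ε/D = 0.00257, f = 0.02526, h_3 = f(L/D)V²/2g = 604.0 m
Series → Q common, losses add: H = Σh = 697.9 m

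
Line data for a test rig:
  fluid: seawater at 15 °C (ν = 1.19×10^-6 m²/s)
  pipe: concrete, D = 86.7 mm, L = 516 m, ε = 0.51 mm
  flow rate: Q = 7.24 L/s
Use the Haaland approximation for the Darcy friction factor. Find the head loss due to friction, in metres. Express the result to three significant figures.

h_f ≈ 15.0 m

V = 4Q/(πD²) = 4·0.00724/(π·0.0867²) = 1.226 m/s
Re = VD/ν = 1.226·0.0867/1.19×10^-6 = 8.93×10^4 → turbulent
ε/D = 0.51/86.7 = 0.00588
Haaland: f = 0.03284
h_f = f(L/D)V²/(2g) = 0.03284·(516/0.0867)·1.226²/(2·9.81) = 14.98 m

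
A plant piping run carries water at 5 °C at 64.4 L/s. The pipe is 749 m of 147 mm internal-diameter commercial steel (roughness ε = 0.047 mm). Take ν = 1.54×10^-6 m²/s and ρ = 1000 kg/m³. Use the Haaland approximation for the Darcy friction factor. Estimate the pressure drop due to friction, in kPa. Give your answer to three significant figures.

V = 4Q/(πD²) = 4·0.0644/(π·0.147²) = 3.795 m/s
Re = VD/ν = 3.795·0.147/1.54×10^-6 = 3.62×10^5 → turbulent
ε/D = 0.047/147 = 3.20×10^-4
Haaland: f = 0.01668
h_f = f(L/D)V²/(2g) = 0.01668·(749/0.147)·3.795²/(2·9.81) = 62.37 m
Δp = ρg·h_f = 1000·9.81·62.37 = 611.8 kPa

Δp ≈ 612 kPa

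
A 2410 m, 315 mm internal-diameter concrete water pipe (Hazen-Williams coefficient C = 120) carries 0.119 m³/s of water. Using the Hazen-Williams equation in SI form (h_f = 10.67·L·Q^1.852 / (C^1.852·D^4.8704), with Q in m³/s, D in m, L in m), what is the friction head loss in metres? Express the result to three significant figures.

h_f ≈ 19.5 m

h_f = 10.67·2410·0.119^1.852 / (120^1.852·0.315^4.8704) = 19.54 m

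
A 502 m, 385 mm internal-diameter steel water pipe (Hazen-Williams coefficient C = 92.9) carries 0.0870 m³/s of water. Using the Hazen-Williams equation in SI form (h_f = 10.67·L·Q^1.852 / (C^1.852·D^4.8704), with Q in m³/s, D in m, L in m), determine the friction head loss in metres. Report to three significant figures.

h_f ≈ 1.38 m

h_f = 10.67·502·0.0870^1.852 / (92.9^1.852·0.385^4.8704) = 1.377 m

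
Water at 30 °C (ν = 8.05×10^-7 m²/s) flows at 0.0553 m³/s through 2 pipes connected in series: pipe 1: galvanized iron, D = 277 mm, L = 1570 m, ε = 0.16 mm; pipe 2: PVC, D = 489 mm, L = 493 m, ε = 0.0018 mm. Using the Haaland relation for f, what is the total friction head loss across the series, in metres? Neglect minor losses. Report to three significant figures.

Pipe 1: V = 0.9176 m/s, Re = 3.16×10^5, ε/D = 5.78×10^-4, f = 0.01846, h_1 = f(L/D)V²/2g = 4.489 m
Pipe 2: V = 0.2945 m/s, Re = 1.79×10^5, ε/D = 3.68×10^-6, f = 0.01586, h_2 = f(L/D)V²/2g = 0.07067 m
Series → Q common, losses add: H = Σh = 4.560 m

H ≈ 4.56 m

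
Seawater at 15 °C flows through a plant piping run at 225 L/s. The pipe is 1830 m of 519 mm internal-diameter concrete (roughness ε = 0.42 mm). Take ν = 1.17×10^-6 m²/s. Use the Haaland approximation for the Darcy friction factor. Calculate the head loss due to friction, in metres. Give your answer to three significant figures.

V = 4Q/(πD²) = 4·0.225/(π·0.519²) = 1.064 m/s
Re = VD/ν = 1.064·0.519/1.17×10^-6 = 4.72×10^5 → turbulent
ε/D = 0.42/519 = 8.09×10^-4
Haaland: f = 0.01934
h_f = f(L/D)V²/(2g) = 0.01934·(1830/0.519)·1.064²/(2·9.81) = 3.931 m

h_f ≈ 3.93 m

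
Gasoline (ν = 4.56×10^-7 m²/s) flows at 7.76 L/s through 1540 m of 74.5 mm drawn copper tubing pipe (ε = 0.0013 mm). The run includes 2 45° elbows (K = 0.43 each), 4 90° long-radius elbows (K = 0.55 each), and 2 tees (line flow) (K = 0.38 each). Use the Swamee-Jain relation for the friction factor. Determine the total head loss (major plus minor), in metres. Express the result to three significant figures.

H_L ≈ 49.6 m

V = 4Q/(πD²) = 1.780 m/s; V²/2g = 0.1615 m
Re = 2.91×10^5, ε/D = 1.74×10^-5 → f = 0.01466 (Swamee-Jain)
Major: h_f = f(L/D)·V²/2g = 0.01466·20671·0.1615 = 48.94 m
Minor: ΣK = 3.82; h_m = ΣK·V²/2g = 0.6170 m
Total H_L = 48.94 + 0.6170 = 49.56 m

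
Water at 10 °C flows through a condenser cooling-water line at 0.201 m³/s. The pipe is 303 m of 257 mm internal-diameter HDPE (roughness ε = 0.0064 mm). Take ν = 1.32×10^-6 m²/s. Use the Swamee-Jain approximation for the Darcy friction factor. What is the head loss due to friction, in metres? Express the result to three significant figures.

V = 4Q/(πD²) = 4·0.201/(π·0.257²) = 3.875 m/s
Re = VD/ν = 3.875·0.257/1.32×10^-6 = 7.54×10^5 → turbulent
ε/D = 0.0064/257 = 2.49×10^-5
Swamee-Jain: f = 0.01267
h_f = f(L/D)V²/(2g) = 0.01267·(303/0.257)·3.875²/(2·9.81) = 11.43 m

h_f ≈ 11.4 m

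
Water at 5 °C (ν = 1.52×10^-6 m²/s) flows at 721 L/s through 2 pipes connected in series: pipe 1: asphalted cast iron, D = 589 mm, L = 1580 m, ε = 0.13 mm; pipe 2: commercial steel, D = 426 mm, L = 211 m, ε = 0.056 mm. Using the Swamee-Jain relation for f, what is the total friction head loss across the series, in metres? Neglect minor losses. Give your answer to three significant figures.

H ≈ 23.1 m

Pipe 1: V = 2.646 m/s, Re = 1.03×10^6, ε/D = 2.21×10^-4, f = 0.01497, h_1 = f(L/D)V²/2g = 14.33 m
Pipe 2: V = 5.059 m/s, Re = 1.42×10^6, ε/D = 1.31×10^-4, f = 0.01363, h_2 = f(L/D)V²/2g = 8.807 m
Series → Q common, losses add: H = Σh = 23.14 m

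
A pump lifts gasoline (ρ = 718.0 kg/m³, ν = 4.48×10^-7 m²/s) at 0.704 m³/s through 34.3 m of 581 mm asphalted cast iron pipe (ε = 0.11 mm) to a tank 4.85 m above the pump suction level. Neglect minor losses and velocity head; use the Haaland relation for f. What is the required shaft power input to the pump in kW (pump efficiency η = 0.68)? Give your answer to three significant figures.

V = 4Q/(πD²) = 2.655 m/s; Re = 3.44×10^6; ε/D = 1.89×10^-4; f = 0.01388
h_f = f(L/D)V²/2g = 0.2945 m
Total head H = z + h_f = 4.85 + 0.2945 = 5.145 m
P_hyd = ρgQH = 718.0·9.81·0.704·5.145 = 25.51 kW
P_shaft = P_hyd/η = 25.51/0.68 = 37.51 kW

P_shaft ≈ 37.5 kW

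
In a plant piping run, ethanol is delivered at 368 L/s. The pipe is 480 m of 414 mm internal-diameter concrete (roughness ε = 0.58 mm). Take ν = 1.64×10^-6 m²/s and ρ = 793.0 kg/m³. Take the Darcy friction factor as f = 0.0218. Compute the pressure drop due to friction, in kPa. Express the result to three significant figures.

V = 4Q/(πD²) = 4·0.368/(π·0.414²) = 2.734 m/s
h_f = f(L/D)V²/(2g) = 0.02180·(480/0.414)·2.734²/(2·9.81) = 9.627 m
Δp = ρg·h_f = 793.0·9.81·9.627 = 74.90 kPa

Δp ≈ 74.9 kPa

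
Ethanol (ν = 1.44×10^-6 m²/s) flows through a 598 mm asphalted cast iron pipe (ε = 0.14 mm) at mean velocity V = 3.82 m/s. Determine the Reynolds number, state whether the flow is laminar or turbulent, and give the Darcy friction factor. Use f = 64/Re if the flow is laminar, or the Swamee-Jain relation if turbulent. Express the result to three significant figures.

Re ≈ 1.59×10^6; turbulent; f ≈ 0.0148

Re = VD/ν = 3.820·0.598/1.44×10^-6 = 1.59×10^6
Re > 4000 → turbulent; ε/D = 2.34×10^-4
Swamee-Jain: f = 0.01483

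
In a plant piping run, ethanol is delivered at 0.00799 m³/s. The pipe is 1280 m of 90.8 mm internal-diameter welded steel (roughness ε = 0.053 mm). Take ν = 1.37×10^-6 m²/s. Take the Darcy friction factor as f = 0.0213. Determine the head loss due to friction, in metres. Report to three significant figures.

h_f ≈ 23.3 m

V = 4Q/(πD²) = 4·0.00799/(π·0.0908²) = 1.234 m/s
h_f = f(L/D)V²/(2g) = 0.02130·(1280/0.0908)·1.234²/(2·9.81) = 23.30 m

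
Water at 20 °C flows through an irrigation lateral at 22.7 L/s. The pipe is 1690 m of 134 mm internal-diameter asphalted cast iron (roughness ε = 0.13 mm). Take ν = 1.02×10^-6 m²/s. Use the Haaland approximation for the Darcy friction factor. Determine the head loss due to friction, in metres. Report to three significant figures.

V = 4Q/(πD²) = 4·0.0227/(π·0.134²) = 1.610 m/s
Re = VD/ν = 1.610·0.134/1.02×10^-6 = 2.11×10^5 → turbulent
ε/D = 0.13/134 = 9.70×10^-4
Haaland: f = 0.02073
h_f = f(L/D)V²/(2g) = 0.02073·(1690/0.134)·1.610²/(2·9.81) = 34.52 m

h_f ≈ 34.5 m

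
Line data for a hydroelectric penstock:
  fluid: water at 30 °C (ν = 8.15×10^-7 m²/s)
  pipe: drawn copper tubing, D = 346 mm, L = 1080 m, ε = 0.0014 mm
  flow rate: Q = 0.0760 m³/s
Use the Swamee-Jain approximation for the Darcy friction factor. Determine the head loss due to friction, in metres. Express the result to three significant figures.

V = 4Q/(πD²) = 4·0.0760/(π·0.346²) = 0.8083 m/s
Re = VD/ν = 0.8083·0.346/8.15×10^-7 = 3.43×10^5 → turbulent
ε/D = 0.0014/346 = 4.05×10^-6
Swamee-Jain: f = 0.01407
h_f = f(L/D)V²/(2g) = 0.01407·(1080/0.346)·0.8083²/(2·9.81) = 1.463 m

h_f ≈ 1.46 m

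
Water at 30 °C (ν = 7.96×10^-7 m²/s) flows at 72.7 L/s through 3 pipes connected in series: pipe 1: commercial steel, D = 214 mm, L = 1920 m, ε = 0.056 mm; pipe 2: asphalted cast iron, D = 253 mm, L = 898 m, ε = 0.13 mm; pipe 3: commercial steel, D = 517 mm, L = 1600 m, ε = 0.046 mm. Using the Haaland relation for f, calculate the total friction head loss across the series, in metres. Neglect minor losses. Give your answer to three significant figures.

Pipe 1: V = 2.021 m/s, Re = 5.43×10^5, ε/D = 2.62×10^-4, f = 0.01575, h_1 = f(L/D)V²/2g = 29.42 m
Pipe 2: V = 1.446 m/s, Re = 4.60×10^5, ε/D = 5.14×10^-4, f = 0.01773, h_2 = f(L/D)V²/2g = 6.708 m
Pipe 3: V = 0.3463 m/s, Re = 2.25×10^5, ε/D = 8.90×10^-5, f = 0.01581, h_3 = f(L/D)V²/2g = 0.2990 m
Series → Q common, losses add: H = Σh = 36.43 m

H ≈ 36.4 m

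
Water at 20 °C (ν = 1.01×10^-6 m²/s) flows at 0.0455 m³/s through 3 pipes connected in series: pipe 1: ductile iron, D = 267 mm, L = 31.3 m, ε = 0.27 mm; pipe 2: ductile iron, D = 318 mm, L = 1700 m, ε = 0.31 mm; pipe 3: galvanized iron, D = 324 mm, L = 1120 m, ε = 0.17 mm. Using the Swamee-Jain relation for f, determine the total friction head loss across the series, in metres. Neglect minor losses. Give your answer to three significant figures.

Pipe 1: V = 0.8126 m/s, Re = 2.15×10^5, ε/D = 0.00101, f = 0.02115, h_1 = f(L/D)V²/2g = 0.08344 m
Pipe 2: V = 0.5729 m/s, Re = 1.80×10^5, ε/D = 9.75×10^-4, f = 0.02123, h_2 = f(L/D)V²/2g = 1.899 m
Pipe 3: V = 0.5519 m/s, Re = 1.77×10^5, ε/D = 5.25×10^-4, f = 0.01927, h_3 = f(L/D)V²/2g = 1.034 m
Series → Q common, losses add: H = Σh = 3.016 m

H ≈ 3.02 m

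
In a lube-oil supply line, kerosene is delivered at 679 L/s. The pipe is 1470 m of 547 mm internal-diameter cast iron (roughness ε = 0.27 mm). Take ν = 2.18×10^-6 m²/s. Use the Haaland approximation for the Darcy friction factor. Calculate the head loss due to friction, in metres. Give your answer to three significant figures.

h_f ≈ 19.8 m

V = 4Q/(πD²) = 4·0.679/(π·0.547²) = 2.889 m/s
Re = VD/ν = 2.889·0.547/2.18×10^-6 = 7.25×10^5 → turbulent
ε/D = 0.27/547 = 4.94×10^-4
Haaland: f = 0.01729
h_f = f(L/D)V²/(2g) = 0.01729·(1470/0.547)·2.889²/(2·9.81) = 19.77 m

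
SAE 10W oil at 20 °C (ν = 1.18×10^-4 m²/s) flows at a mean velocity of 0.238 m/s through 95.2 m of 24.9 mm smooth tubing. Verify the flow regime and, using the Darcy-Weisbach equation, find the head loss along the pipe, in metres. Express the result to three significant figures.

Re = VD/ν = 0.238·0.02490/1.18×10^-4 = 50.2 → laminar (Re < 2300)
f = 64/Re = 1.274
h_f = f(L/D)V²/(2g) = 1.274·(95.2/0.02490)·0.238²/(2·9.81) = 14.07 m

h_f ≈ 14.1 m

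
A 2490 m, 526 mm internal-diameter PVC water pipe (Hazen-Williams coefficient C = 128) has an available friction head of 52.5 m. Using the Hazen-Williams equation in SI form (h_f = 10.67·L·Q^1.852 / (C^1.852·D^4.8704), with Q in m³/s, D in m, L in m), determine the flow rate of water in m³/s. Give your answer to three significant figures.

Q ≈ 0.819 m³/s

Rearranging: Q = [h_f·C^1.852·D^4.8704 / (10.67·L)]^(1/1.852)
Q = [52.5·128^1.852·0.526^4.8704 / (10.67·2490)]^0.540 = 0.8190 m³/s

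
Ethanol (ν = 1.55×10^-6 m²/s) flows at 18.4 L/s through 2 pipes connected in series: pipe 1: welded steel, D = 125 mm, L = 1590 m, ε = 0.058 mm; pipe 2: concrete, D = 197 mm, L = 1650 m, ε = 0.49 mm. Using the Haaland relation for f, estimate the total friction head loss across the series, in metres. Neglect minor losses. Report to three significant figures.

H ≈ 32.5 m

Pipe 1: V = 1.499 m/s, Re = 1.21×10^5, ε/D = 4.64×10^-4, f = 0.01945, h_1 = f(L/D)V²/2g = 28.34 m
Pipe 2: V = 0.6037 m/s, Re = 7.67×10^4, ε/D = 0.00249, f = 0.02658, h_2 = f(L/D)V²/2g = 4.134 m
Series → Q common, losses add: H = Σh = 32.47 m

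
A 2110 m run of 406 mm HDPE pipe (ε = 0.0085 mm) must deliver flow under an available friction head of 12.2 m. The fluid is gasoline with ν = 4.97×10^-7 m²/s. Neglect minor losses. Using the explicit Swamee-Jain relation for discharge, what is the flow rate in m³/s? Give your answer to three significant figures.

Q ≈ 0.261 m³/s

Swamee-Jain (Type II): Q = -0.965·√(gD⁵h_f/L)·ln[ε/(3.7D) + √(3.17ν²L/(gD³h_f))]
√(gD⁵h_f/L) = √(9.81·0.406⁵·12.2/2110) = 0.02501
ε/(3.7D) = 5.66×10^-6; √(3.17ν²L/(gD³h_f)) = 1.44×10^-5
Q = -0.965·0.02501·ln(2.002×10^-5) = 0.2612 m³/s
Check: V = 2.02 m/s, Re = 1.65×10^6, f = 0.01135, h_f = 12.2 m ≈ 12.2 m ✓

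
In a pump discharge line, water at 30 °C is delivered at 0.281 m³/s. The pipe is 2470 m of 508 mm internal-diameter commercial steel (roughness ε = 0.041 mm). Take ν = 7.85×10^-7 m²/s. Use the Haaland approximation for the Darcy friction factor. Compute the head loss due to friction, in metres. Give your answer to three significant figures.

h_f ≈ 6.27 m

V = 4Q/(πD²) = 4·0.281/(π·0.508²) = 1.386 m/s
Re = VD/ν = 1.386·0.508/7.85×10^-7 = 8.97×10^5 → turbulent
ε/D = 0.041/508 = 8.07×10^-5
Haaland: f = 0.01316
h_f = f(L/D)V²/(2g) = 0.01316·(2470/0.508)·1.386²/(2·9.81) = 6.271 m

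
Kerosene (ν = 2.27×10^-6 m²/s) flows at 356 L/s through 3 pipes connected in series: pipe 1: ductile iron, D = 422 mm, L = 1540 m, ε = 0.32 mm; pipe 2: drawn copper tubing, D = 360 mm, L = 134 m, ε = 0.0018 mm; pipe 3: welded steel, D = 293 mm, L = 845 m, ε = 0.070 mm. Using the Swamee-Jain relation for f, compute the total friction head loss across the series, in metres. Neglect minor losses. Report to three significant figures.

H ≈ 89.8 m

Pipe 1: V = 2.545 m/s, Re = 4.73×10^5, ε/D = 7.58×10^-4, f = 0.01926, h_1 = f(L/D)V²/2g = 23.21 m
Pipe 2: V = 3.497 m/s, Re = 5.55×10^5, ε/D = 5.00×10^-6, f = 0.01294, h_2 = f(L/D)V²/2g = 3.002 m
Pipe 3: V = 5.280 m/s, Re = 6.82×10^5, ε/D = 2.39×10^-4, f = 0.01552, h_3 = f(L/D)V²/2g = 63.58 m
Series → Q common, losses add: H = Σh = 89.80 m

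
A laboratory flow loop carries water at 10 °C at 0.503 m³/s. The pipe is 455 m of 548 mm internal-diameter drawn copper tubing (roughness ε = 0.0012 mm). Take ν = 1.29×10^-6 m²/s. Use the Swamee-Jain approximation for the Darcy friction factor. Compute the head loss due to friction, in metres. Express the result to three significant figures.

V = 4Q/(πD²) = 4·0.503/(π·0.548²) = 2.133 m/s
Re = VD/ν = 2.133·0.548/1.29×10^-6 = 9.06×10^5 → turbulent
ε/D = 0.0012/548 = 2.19×10^-6
Swamee-Jain: f = 0.01185
h_f = f(L/D)V²/(2g) = 0.01185·(455/0.548)·2.133²/(2·9.81) = 2.282 m

h_f ≈ 2.28 m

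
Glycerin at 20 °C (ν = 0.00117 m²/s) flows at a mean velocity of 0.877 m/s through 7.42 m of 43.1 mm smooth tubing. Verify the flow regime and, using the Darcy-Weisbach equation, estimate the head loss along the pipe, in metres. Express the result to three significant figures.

Re = VD/ν = 0.877·0.04310/0.00117 = 32.3 → laminar (Re < 2300)
f = 64/Re = 1.981
h_f = f(L/D)V²/(2g) = 1.981·(7.42/0.04310)·0.877²/(2·9.81) = 13.37 m

h_f ≈ 13.4 m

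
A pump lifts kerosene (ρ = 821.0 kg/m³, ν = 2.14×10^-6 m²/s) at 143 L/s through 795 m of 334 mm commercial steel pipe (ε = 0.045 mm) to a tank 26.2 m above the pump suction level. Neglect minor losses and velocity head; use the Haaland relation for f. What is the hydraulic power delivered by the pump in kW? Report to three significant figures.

P_hyd ≈ 36.1 kW

V = 4Q/(πD²) = 1.632 m/s; Re = 2.55×10^5; ε/D = 1.35×10^-4; f = 0.01587
h_f = f(L/D)V²/2g = 5.129 m
Total head H = z + h_f = 26.2 + 5.129 = 31.33 m
P_hyd = ρgQH = 821.0·9.81·0.143·31.33 = 36.08 kW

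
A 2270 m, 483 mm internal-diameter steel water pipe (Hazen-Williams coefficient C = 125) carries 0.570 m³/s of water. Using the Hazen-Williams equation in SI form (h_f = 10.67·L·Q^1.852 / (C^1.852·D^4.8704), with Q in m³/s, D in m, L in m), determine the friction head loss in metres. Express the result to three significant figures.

h_f ≈ 38.7 m

h_f = 10.67·2270·0.570^1.852 / (125^1.852·0.483^4.8704) = 38.72 m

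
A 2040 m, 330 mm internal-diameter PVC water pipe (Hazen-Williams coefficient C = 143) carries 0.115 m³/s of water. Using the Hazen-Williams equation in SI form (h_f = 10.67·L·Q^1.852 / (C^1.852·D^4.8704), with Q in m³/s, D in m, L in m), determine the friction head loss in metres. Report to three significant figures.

h_f ≈ 8.94 m

h_f = 10.67·2040·0.115^1.852 / (143^1.852·0.330^4.8704) = 8.944 m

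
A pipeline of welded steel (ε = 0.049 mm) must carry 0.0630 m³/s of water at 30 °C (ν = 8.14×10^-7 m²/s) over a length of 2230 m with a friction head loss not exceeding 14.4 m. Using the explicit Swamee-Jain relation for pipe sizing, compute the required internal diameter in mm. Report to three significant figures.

D ≈ 244 mm

Swamee-Jain (Type III): D = 0.66·[ε^1.25·(LQ²/(gh_f))^4.75 + ν·Q^9.4·(L/(gh_f))^5.2]^0.04
LQ²/(gh_f) = 0.06265; L/(gh_f) = 15.79
Term 1 = ε^1.25·(…)^4.75 = 7.91×10^-12; Term 2 = ν·Q^9.4·(…)^5.2 = 7.17×10^-12
D = 0.66·(7.91×10^-12 + 7.17×10^-12)^0.04 = 0.2436 m = 244 mm
Check: V = 1.35 m/s, Re = 4.05×10^5, f = 0.01582, h_f = 13.5 m ≈ 14.4 m ✓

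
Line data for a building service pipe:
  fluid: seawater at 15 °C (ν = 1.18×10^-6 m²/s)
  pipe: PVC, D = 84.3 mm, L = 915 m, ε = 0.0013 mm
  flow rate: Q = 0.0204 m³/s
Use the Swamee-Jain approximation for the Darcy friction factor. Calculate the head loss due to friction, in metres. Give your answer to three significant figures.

V = 4Q/(πD²) = 4·0.0204/(π·0.0843²) = 3.655 m/s
Re = VD/ν = 3.655·0.0843/1.18×10^-6 = 2.61×10^5 → turbulent
ε/D = 0.0013/84.3 = 1.54×10^-5
Swamee-Jain: f = 0.01492
h_f = f(L/D)V²/(2g) = 0.01492·(915/0.0843)·3.655²/(2·9.81) = 110.3 m

h_f ≈ 110 m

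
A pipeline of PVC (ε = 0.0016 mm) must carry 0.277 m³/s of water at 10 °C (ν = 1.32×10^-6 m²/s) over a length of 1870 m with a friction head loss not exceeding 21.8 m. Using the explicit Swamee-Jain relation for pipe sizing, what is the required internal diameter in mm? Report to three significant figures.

D ≈ 372 mm

Swamee-Jain (Type III): D = 0.66·[ε^1.25·(LQ²/(gh_f))^4.75 + ν·Q^9.4·(L/(gh_f))^5.2]^0.04
LQ²/(gh_f) = 0.6709; L/(gh_f) = 8.744
Term 1 = ε^1.25·(…)^4.75 = 8.55×10^-9; Term 2 = ν·Q^9.4·(…)^5.2 = 5.98×10^-7
D = 0.66·(8.55×10^-9 + 5.98×10^-7)^0.04 = 0.3723 m = 372 mm
Check: V = 2.54 m/s, Re = 7.18×10^5, f = 0.01237, h_f = 20.5 m ≈ 21.8 m ✓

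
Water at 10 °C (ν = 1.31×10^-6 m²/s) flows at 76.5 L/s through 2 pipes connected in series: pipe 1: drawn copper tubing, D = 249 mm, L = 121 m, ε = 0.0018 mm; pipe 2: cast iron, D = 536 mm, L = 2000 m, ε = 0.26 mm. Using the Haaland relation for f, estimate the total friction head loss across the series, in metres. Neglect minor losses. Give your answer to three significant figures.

H ≈ 1.30 m

Pipe 1: V = 1.571 m/s, Re = 2.99×10^5, ε/D = 7.23×10^-6, f = 0.01441, h_1 = f(L/D)V²/2g = 0.8810 m
Pipe 2: V = 0.3390 m/s, Re = 1.39×10^5, ε/D = 4.85×10^-4, f = 0.01924, h_2 = f(L/D)V²/2g = 0.4206 m
Series → Q common, losses add: H = Σh = 1.302 m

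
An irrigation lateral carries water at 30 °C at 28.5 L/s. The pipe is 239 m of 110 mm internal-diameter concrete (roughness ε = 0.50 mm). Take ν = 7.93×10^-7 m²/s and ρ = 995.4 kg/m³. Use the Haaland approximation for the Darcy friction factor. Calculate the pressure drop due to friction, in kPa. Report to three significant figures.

V = 4Q/(πD²) = 4·0.0285/(π·0.110²) = 2.999 m/s
Re = VD/ν = 2.999·0.110/7.93×10^-7 = 4.16×10^5 → turbulent
ε/D = 0.50/110 = 0.00455
Haaland: f = 0.02979
h_f = f(L/D)V²/(2g) = 0.02979·(239/0.110)·2.999²/(2·9.81) = 29.67 m
Δp = ρg·h_f = 995.4·9.81·29.67 = 289.7 kPa

Δp ≈ 290 kPa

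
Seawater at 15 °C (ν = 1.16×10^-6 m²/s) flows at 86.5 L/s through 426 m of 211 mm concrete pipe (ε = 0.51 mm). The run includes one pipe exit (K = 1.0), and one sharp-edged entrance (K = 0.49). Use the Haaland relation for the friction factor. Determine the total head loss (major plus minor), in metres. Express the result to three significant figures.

H_L ≈ 16.2 m

V = 4Q/(πD²) = 2.474 m/s; V²/2g = 0.3119 m
Re = 4.50×10^5, ε/D = 0.00242 → f = 0.02501 (Haaland)
Major: h_f = f(L/D)·V²/2g = 0.02501·2019·0.3119 = 15.75 m
Minor: ΣK = 1.49; h_m = ΣK·V²/2g = 0.4647 m
Total H_L = 15.75 + 0.4647 = 16.21 m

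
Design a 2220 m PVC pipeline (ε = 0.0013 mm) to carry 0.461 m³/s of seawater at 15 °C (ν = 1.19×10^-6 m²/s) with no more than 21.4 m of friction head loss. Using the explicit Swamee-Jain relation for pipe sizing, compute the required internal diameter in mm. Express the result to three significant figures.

Swamee-Jain (Type III): D = 0.66·[ε^1.25·(LQ²/(gh_f))^4.75 + ν·Q^9.4·(L/(gh_f))^5.2]^0.04
LQ²/(gh_f) = 2.247; L/(gh_f) = 10.57
Term 1 = ε^1.25·(…)^4.75 = 2.06×10^-6; Term 2 = ν·Q^9.4·(…)^5.2 = 1.74×10^-4
D = 0.66·(2.06×10^-6 + 1.74×10^-4)^0.04 = 0.4671 m = 467 mm
Check: V = 2.69 m/s, Re = 1.06×10^6, f = 0.01157, h_f = 20.3 m ≈ 21.4 m ✓

D ≈ 467 mm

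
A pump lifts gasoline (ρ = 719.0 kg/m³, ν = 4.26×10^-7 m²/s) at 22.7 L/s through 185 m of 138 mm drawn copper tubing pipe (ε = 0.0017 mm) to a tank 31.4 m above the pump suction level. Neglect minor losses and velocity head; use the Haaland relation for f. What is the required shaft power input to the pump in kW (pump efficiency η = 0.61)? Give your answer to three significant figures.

P_shaft ≈ 8.79 kW

V = 4Q/(πD²) = 1.518 m/s; Re = 4.92×10^5; ε/D = 1.23×10^-5; f = 0.01324
h_f = f(L/D)V²/2g = 2.084 m
Total head H = z + h_f = 31.4 + 2.084 = 33.48 m
P_hyd = ρgQH = 719.0·9.81·0.0227·33.48 = 5.361 kW
P_shaft = P_hyd/η = 5.361/0.61 = 8.789 kW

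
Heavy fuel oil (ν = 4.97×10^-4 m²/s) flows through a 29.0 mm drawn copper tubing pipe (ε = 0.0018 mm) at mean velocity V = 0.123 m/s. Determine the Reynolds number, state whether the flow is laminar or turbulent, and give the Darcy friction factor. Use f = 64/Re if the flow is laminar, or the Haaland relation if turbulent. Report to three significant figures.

Re = VD/ν = 0.1230·0.0290/4.97×10^-4 = 7.18
Re < 2300 → laminar → f = 64/Re = 8.917

Re ≈ 7.18; laminar; f = 64/Re ≈ 8.92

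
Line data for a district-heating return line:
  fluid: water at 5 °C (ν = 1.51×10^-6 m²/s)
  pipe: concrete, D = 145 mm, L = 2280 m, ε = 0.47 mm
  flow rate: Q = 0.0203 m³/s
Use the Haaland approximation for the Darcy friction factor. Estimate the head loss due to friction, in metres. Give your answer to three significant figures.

V = 4Q/(πD²) = 4·0.0203/(π·0.145²) = 1.229 m/s
Re = VD/ν = 1.229·0.145/1.51×10^-6 = 1.18×10^5 → turbulent
ε/D = 0.47/145 = 0.00324
Haaland: f = 0.02775
h_f = f(L/D)V²/(2g) = 0.02775·(2280/0.145)·1.229²/(2·9.81) = 33.61 m

h_f ≈ 33.6 m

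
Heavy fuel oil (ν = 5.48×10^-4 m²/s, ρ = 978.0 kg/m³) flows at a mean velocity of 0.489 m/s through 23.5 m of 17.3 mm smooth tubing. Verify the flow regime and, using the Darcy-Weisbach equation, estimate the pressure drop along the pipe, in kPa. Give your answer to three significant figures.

Δp ≈ 658 kPa

Re = VD/ν = 0.489·0.01730/5.48×10^-4 = 15.4 → laminar (Re < 2300)
f = 64/Re = 4.146
h_f = f(L/D)V²/(2g) = 4.146·(23.5/0.01730)·0.489²/(2·9.81) = 68.64 m
Δp = ρg·h_f = 978.0·9.81·68.64 = 658.5 kPa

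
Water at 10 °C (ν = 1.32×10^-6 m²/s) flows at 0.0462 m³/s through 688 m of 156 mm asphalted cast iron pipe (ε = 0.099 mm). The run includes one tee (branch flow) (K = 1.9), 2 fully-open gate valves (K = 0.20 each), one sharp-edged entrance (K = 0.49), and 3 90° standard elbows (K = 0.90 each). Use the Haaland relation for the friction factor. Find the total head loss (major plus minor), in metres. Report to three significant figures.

V = 4Q/(πD²) = 2.417 m/s; V²/2g = 0.2978 m
Re = 2.86×10^5, ε/D = 6.35×10^-4 → f = 0.01887 (Haaland)
Major: h_f = f(L/D)·V²/2g = 0.01887·4410·0.2978 = 24.78 m
Minor: ΣK = 5.49; h_m = ΣK·V²/2g = 1.635 m
Total H_L = 24.78 + 1.635 = 26.41 m

H_L ≈ 26.4 m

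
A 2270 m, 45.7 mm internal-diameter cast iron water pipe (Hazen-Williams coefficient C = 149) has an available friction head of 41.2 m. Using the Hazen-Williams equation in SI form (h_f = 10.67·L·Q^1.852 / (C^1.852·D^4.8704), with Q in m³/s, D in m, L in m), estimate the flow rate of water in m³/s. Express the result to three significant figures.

Q ≈ 0.00142 m³/s

Rearranging: Q = [h_f·C^1.852·D^4.8704 / (10.67·L)]^(1/1.852)
Q = [41.2·149^1.852·0.0457^4.8704 / (10.67·2270)]^0.540 = 0.001425 m³/s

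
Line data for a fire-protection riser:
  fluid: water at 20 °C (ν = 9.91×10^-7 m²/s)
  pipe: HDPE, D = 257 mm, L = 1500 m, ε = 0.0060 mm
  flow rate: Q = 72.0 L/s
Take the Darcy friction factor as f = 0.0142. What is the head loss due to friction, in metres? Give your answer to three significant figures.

V = 4Q/(πD²) = 4·0.0720/(π·0.257²) = 1.388 m/s
h_f = f(L/D)V²/(2g) = 0.01420·(1500/0.257)·1.388²/(2·9.81) = 8.138 m

h_f ≈ 8.14 m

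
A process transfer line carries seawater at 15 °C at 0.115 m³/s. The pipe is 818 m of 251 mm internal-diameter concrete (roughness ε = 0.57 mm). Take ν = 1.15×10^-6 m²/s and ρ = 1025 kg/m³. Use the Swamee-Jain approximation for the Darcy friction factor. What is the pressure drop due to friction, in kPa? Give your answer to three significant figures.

V = 4Q/(πD²) = 4·0.115/(π·0.251²) = 2.324 m/s
Re = VD/ν = 2.324·0.251/1.15×10^-6 = 5.07×10^5 → turbulent
ε/D = 0.57/251 = 0.00227
Swamee-Jain: f = 0.02467
h_f = f(L/D)V²/(2g) = 0.02467·(818/0.251)·2.324²/(2·9.81) = 22.14 m
Δp = ρg·h_f = 1025·9.81·22.14 = 222.6 kPa

Δp ≈ 223 kPa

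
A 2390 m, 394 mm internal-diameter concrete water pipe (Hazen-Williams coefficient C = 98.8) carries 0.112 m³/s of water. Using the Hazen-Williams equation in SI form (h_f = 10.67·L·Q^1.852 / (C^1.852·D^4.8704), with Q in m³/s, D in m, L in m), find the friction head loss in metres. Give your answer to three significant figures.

h_f ≈ 8.35 m

h_f = 10.67·2390·0.112^1.852 / (98.8^1.852·0.394^4.8704) = 8.347 m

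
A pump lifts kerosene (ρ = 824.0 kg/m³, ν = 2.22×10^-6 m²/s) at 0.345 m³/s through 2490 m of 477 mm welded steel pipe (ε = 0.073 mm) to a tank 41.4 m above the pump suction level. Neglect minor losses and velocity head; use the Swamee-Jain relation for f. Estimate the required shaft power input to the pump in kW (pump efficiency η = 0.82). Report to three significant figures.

P_shaft ≈ 193 kW

V = 4Q/(πD²) = 1.931 m/s; Re = 4.15×10^5; ε/D = 1.53×10^-4; f = 0.01534
h_f = f(L/D)V²/2g = 15.21 m
Total head H = z + h_f = 41.4 + 15.21 = 56.61 m
P_hyd = ρgQH = 824.0·9.81·0.345·56.61 = 157.9 kW
P_shaft = P_hyd/η = 157.9/0.82 = 192.5 kW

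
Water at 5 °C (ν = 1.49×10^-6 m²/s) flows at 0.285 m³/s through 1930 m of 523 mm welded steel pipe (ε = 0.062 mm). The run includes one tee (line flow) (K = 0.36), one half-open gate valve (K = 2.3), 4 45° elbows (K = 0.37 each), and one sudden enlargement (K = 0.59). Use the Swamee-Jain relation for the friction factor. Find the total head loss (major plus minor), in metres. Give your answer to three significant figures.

H_L ≈ 5.32 m

V = 4Q/(πD²) = 1.327 m/s; V²/2g = 0.08970 m
Re = 4.66×10^5, ε/D = 1.19×10^-4 → f = 0.01479 (Swamee-Jain)
Major: h_f = f(L/D)·V²/2g = 0.01479·3690·0.08970 = 4.897 m
Minor: ΣK = 4.73; h_m = ΣK·V²/2g = 0.4243 m
Total H_L = 4.897 + 0.4243 = 5.322 m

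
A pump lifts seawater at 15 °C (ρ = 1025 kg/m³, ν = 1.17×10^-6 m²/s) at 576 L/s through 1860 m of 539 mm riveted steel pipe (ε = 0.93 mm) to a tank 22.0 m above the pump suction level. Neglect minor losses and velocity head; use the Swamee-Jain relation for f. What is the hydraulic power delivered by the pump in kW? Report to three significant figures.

P_hyd ≈ 275 kW

V = 4Q/(πD²) = 2.524 m/s; Re = 1.16×10^6; ε/D = 0.00173; f = 0.02278
h_f = f(L/D)V²/2g = 25.53 m
Total head H = z + h_f = 22.0 + 25.53 = 47.53 m
P_hyd = ρgQH = 1025·9.81·0.576·47.53 = 275.3 kW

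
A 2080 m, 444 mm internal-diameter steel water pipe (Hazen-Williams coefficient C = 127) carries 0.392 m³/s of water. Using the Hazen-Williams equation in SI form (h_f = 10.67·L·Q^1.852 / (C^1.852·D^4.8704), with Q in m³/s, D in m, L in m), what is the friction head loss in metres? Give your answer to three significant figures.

h_f ≈ 25.9 m

h_f = 10.67·2080·0.392^1.852 / (127^1.852·0.444^4.8704) = 25.95 m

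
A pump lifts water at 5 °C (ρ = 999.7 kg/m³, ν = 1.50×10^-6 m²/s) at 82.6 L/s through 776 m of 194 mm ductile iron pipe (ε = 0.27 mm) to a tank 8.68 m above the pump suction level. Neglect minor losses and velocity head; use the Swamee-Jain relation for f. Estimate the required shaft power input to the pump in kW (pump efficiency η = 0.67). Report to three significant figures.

V = 4Q/(πD²) = 2.794 m/s; Re = 3.61×10^5; ε/D = 0.00139; f = 0.02210
h_f = f(L/D)V²/2g = 35.18 m
Total head H = z + h_f = 8.68 + 35.18 = 43.86 m
P_hyd = ρgQH = 999.7·9.81·0.0826·43.86 = 35.53 kW
P_shaft = P_hyd/η = 35.53/0.67 = 53.03 kW

P_shaft ≈ 53.0 kW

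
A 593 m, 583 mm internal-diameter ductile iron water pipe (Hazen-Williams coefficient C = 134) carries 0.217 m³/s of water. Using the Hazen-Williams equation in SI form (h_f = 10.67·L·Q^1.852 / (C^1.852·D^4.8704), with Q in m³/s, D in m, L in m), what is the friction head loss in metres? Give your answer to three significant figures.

h_f = 10.67·593·0.217^1.852 / (134^1.852·0.583^4.8704) = 0.5946 m

h_f ≈ 0.595 m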